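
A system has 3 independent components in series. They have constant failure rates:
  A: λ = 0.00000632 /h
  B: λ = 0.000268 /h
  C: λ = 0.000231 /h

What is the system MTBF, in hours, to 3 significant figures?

Series of exponential components: λ_sys = Σ λ_i
λ_sys = 0.00000632 + 0.000268 + 0.000231 = 5.0532e-04 /h
MTBF = 1 / λ_sys = 1980 h

1980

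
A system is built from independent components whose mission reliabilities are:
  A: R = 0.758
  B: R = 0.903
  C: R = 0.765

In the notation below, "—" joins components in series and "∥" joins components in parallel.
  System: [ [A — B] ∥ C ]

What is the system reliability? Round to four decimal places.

Series (A and B): 0.758000 × 0.903000 = 0.684474
Parallel ([0.684474] and C): 1 − (1 − 0.684474)(1 − 0.765000) = 0.9259

0.9259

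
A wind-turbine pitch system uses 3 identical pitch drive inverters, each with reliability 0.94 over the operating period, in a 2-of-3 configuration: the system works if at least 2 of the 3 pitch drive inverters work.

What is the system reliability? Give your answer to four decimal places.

R = Σ_{i=2}^{3} C(3,i) p^i (1−p)^{3−i} with p = 0.94
C(3,2)·0.94^2·0.06^1 = 0.159048
C(3,3)·0.94^3·0.06^0 = 0.830584
Sum = 0.9896

0.9896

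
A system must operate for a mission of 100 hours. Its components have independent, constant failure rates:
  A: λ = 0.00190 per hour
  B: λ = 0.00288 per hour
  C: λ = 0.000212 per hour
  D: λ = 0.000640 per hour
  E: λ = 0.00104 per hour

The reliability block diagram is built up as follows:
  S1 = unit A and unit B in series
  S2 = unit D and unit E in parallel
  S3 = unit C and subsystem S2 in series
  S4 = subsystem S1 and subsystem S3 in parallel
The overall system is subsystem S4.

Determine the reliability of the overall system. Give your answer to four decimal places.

0.9898

R(A) = exp(−0.00190 × 100) = 0.826959
R(B) = exp(−0.00288 × 100) = 0.749762
R(C) = exp(−0.000212 × 100) = 0.979023
R(D) = exp(−0.000640 × 100) = 0.938005
R(E) = exp(−0.00104 × 100) = 0.901225
Series (A and B): 0.826959 × 0.749762 = 0.620022
Parallel (D and E): 1 − (1 − 0.938005)(1 − 0.901225) = 0.993876
Series (C and [0.993876]): 0.979023 × 0.993876 = 0.973027
Parallel ([0.620022] and [0.973027]): 1 − (1 − 0.620022)(1 − 0.973027) = 0.9898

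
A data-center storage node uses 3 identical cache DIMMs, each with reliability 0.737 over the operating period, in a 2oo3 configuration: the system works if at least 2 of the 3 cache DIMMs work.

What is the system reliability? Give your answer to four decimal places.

R = Σ_{i=2}^{3} C(3,i) p^i (1−p)^{3−i} with p = 0.737
C(3,2)·0.737^2·0.263^1 = 0.428560
C(3,3)·0.737^3·0.263^0 = 0.400316
Sum = 0.8289

0.8289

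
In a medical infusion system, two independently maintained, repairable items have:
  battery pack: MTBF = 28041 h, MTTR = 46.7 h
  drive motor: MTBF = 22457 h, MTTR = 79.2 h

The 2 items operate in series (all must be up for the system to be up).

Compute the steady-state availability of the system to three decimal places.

A(battery pack) = MTBF/(MTBF+MTTR) = 28041/(28041+46.7) = 0.998337
A(drive motor) = MTBF/(MTBF+MTTR) = 22457/(22457+79.2) = 0.996486
Series availability: 0.998337 × 0.996486 = 0.995

0.995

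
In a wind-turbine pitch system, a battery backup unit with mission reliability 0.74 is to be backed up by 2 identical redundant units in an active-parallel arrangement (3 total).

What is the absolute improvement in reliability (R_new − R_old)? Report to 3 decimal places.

R_before = 0.74
R_after = 1 − (1 − 0.74)^3 = 0.982
ΔR = 0.982 − 0.74 = 0.242

0.242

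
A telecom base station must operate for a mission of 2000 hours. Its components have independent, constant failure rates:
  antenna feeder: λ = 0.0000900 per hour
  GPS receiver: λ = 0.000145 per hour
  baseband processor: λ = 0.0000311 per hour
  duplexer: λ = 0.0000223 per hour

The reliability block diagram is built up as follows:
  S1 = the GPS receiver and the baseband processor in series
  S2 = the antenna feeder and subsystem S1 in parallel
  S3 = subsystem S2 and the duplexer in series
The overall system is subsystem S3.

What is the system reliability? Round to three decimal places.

R(antenna feeder) = exp(−0.0000900 × 2000) = 0.83527
R(GPS receiver) = exp(−0.000145 × 2000) = 0.74826
R(baseband processor) = exp(−0.0000311 × 2000) = 0.93969
R(duplexer) = exp(−0.0000223 × 2000) = 0.95638
Series (GPS receiver and baseband processor): 0.74826 × 0.93969 = 0.70313
Parallel (antenna feeder and [0.70313]): 1 − (1 − 0.83527)(1 − 0.70313) = 0.95110
Series ([0.95110] and duplexer): 0.95110 × 0.95638 = 0.910

0.910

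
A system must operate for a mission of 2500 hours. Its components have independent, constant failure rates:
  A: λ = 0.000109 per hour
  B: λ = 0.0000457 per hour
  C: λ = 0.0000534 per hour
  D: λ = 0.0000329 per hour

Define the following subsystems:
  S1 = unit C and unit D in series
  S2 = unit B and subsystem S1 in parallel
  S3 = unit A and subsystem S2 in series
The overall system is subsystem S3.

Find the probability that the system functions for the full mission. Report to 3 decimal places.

R(A) = exp(−0.000109 × 2500) = 0.76147
R(B) = exp(−0.0000457 × 2500) = 0.89203
R(C) = exp(−0.0000534 × 2500) = 0.87503
R(D) = exp(−0.0000329 × 2500) = 0.92104
Series (C and D): 0.87503 × 0.92104 = 0.80594
Parallel (B and [0.80594]): 1 − (1 − 0.89203)(1 − 0.80594) = 0.97905
Series (A and [0.97905]): 0.76147 × 0.97905 = 0.746

0.746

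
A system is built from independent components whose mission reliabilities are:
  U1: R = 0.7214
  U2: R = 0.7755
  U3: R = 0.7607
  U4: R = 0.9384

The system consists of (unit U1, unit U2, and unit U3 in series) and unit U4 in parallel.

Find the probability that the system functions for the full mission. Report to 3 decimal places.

0.965

Series (U1, U2, and U3): 0.72140 × 0.77550 × 0.76070 = 0.42557
Parallel ([0.42557] and U4): 1 − (1 − 0.42557)(1 − 0.93840) = 0.965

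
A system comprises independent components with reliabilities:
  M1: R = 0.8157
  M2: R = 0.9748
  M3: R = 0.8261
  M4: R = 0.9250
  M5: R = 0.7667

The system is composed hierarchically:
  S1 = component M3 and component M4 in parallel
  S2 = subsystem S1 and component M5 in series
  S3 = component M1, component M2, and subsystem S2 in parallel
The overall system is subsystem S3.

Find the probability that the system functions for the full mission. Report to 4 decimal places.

Parallel (M3 and M4): 1 − (1 − 0.826100)(1 − 0.925000) = 0.986958
Series ([0.986958] and M5): 0.986958 × 0.766700 = 0.756701
Parallel (M1, M2, and [0.756701]): 1 − (1 − 0.815700)(1 − 0.974800)(1 − 0.756701) = 0.9989

0.9989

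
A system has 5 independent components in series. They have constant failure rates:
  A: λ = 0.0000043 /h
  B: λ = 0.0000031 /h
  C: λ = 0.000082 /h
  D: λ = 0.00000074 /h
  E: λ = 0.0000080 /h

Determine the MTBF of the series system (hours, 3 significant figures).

Series of exponential components: λ_sys = Σ λ_i
λ_sys = 0.0000043 + 0.0000031 + 0.000082 + 0.00000074 + 0.0000080 = 9.8140e-05 /h
MTBF = 1 / λ_sys = 10200 h

10200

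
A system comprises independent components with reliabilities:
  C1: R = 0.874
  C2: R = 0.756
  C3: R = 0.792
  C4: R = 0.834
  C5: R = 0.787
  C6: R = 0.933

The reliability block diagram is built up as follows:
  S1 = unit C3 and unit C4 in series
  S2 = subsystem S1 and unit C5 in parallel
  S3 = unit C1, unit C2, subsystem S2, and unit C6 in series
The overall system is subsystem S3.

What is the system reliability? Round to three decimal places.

0.572

Series (C3 and C4): 0.79200 × 0.83400 = 0.66053
Parallel ([0.66053] and C5): 1 − (1 − 0.66053)(1 − 0.78700) = 0.92769
Series (C1, C2, [0.92769], and C6): 0.87400 × 0.75600 × 0.92769 × 0.93300 = 0.572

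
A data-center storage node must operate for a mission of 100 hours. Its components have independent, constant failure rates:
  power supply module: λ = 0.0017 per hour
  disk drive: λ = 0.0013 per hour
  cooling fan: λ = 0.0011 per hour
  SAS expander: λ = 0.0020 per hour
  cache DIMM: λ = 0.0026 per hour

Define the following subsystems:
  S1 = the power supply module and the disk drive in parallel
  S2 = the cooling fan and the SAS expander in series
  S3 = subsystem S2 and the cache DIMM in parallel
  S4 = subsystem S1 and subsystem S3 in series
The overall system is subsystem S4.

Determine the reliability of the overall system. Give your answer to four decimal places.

0.9211

R(power supply module) = exp(−0.0017 × 100) = 0.843665
R(disk drive) = exp(−0.0013 × 100) = 0.878095
R(cooling fan) = exp(−0.0011 × 100) = 0.895834
R(SAS expander) = exp(−0.0020 × 100) = 0.818731
R(cache DIMM) = exp(−0.0026 × 100) = 0.771052
Parallel (power supply module and disk drive): 1 − (1 − 0.843665)(1 − 0.878095) = 0.980942
Series (cooling fan and SAS expander): 0.895834 × 0.818731 = 0.733447
Parallel ([0.733447] and cache DIMM): 1 − (1 − 0.733447)(1 − 0.771052) = 0.938973
Series ([0.980942] and [0.938973]): 0.980942 × 0.938973 = 0.9211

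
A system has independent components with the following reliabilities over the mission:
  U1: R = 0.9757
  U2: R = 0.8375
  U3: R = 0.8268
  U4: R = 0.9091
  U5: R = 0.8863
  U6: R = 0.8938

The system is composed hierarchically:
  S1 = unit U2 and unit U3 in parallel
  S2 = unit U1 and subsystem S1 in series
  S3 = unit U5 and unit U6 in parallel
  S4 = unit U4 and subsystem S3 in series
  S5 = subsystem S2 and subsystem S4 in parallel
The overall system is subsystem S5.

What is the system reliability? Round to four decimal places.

Parallel (U2 and U3): 1 − (1 − 0.837500)(1 − 0.826800) = 0.971855
Series (U1 and [0.971855]): 0.975700 × 0.971855 = 0.948239
Parallel (U5 and U6): 1 − (1 − 0.886300)(1 − 0.893800) = 0.987925
Series (U4 and [0.987925]): 0.909100 × 0.987925 = 0.898123
Parallel ([0.948239] and [0.898123]): 1 − (1 − 0.948239)(1 − 0.898123) = 0.9947

0.9947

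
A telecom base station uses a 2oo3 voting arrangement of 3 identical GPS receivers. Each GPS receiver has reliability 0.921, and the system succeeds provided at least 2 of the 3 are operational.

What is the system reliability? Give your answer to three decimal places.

0.982

R = Σ_{i=2}^{3} C(3,i) p^i (1−p)^{3−i} with p = 0.921
C(3,2)·0.921^2·0.079^1 = 0.20103
C(3,3)·0.921^3·0.079^0 = 0.78123
Sum = 0.982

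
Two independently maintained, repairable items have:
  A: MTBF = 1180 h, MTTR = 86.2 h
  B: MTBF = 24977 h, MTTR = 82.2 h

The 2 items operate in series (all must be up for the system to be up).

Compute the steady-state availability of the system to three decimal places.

A(A) = MTBF/(MTBF+MTTR) = 1180/(1180+86.2) = 0.931922
A(B) = MTBF/(MTBF+MTTR) = 24977/(24977+82.2) = 0.996720
Series availability: 0.931922 × 0.996720 = 0.929

0.929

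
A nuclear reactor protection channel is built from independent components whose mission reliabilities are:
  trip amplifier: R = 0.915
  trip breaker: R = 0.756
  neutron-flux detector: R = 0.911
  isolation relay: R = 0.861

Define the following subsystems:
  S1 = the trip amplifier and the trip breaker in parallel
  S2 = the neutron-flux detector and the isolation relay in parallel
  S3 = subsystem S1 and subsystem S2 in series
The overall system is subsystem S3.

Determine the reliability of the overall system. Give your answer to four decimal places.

Parallel (trip amplifier and trip breaker): 1 − (1 − 0.915000)(1 − 0.756000) = 0.979260
Parallel (neutron-flux detector and isolation relay): 1 − (1 − 0.911000)(1 − 0.861000) = 0.987629
Series ([0.979260] and [0.987629]): 0.979260 × 0.987629 = 0.9671

0.9671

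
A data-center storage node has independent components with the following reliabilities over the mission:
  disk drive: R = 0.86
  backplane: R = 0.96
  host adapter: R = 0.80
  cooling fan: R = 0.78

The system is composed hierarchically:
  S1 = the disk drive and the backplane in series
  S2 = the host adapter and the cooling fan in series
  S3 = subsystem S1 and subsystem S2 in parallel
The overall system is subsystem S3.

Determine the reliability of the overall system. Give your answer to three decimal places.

0.934

Series (disk drive and backplane): 0.86000 × 0.96000 = 0.82560
Series (host adapter and cooling fan): 0.80000 × 0.78000 = 0.62400
Parallel ([0.82560] and [0.62400]): 1 − (1 − 0.82560)(1 − 0.62400) = 0.934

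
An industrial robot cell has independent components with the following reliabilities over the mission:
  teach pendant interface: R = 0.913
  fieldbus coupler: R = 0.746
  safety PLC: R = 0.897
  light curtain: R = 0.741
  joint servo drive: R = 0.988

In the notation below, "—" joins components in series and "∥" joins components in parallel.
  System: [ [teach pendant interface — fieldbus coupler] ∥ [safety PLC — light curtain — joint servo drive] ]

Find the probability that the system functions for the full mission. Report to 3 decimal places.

Series (teach pendant interface and fieldbus coupler): 0.91300 × 0.74600 = 0.68110
Series (safety PLC, light curtain, and joint servo drive): 0.89700 × 0.74100 × 0.98800 = 0.65670
Parallel ([0.68110] and [0.65670]): 1 − (1 − 0.68110)(1 − 0.65670) = 0.891

0.891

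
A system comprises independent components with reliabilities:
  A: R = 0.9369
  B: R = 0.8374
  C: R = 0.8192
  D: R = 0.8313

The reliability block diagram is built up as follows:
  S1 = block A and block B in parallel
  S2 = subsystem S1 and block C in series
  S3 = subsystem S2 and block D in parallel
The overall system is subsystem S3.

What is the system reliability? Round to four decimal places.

Parallel (A and B): 1 − (1 − 0.936900)(1 − 0.837400) = 0.989740
Series ([0.989740] and C): 0.989740 × 0.819200 = 0.810795
Parallel ([0.810795] and D): 1 − (1 − 0.810795)(1 − 0.831300) = 0.9681

0.9681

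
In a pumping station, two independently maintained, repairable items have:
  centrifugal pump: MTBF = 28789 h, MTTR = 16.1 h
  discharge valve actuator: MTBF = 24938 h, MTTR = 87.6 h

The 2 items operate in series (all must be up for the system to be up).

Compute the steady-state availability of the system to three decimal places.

A(centrifugal pump) = MTBF/(MTBF+MTTR) = 28789/(28789+16.1) = 0.999441
A(discharge valve actuator) = MTBF/(MTBF+MTTR) = 24938/(24938+87.6) = 0.996500
Series availability: 0.999441 × 0.996500 = 0.996

0.996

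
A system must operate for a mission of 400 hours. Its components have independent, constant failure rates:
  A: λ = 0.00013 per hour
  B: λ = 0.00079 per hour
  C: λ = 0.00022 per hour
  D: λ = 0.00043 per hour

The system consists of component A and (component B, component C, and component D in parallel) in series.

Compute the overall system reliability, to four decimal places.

R(A) = exp(−0.00013 × 400) = 0.949329
R(B) = exp(−0.00079 × 400) = 0.729059
R(C) = exp(−0.00022 × 400) = 0.915761
R(D) = exp(−0.00043 × 400) = 0.841979
Parallel (B, C, and D): 1 − (1 − 0.729059)(1 − 0.915761)(1 − 0.841979) = 0.996393
Series (A and [0.996393]): 0.949329 × 0.996393 = 0.9459

0.9459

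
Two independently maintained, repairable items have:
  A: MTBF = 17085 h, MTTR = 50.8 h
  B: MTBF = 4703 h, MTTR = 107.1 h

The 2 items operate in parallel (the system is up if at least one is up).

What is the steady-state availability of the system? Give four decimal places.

A(A) = MTBF/(MTBF+MTTR) = 17085/(17085+50.8) = 0.997035
A(B) = MTBF/(MTBF+MTTR) = 4703/(4703+107.1) = 0.977734
Parallel availability: 1 − (1 − 0.997035)(1 − 0.977734) = 0.9999

0.9999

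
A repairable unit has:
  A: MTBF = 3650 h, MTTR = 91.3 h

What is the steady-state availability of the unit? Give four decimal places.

A(A) = MTBF/(MTBF+MTTR) = 3650/(3650+91.3) = 0.9756

0.9756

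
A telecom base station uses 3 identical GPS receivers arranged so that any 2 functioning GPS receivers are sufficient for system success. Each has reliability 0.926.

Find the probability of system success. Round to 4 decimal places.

R = Σ_{i=2}^{3} C(3,i) p^i (1−p)^{3−i} with p = 0.926
C(3,2)·0.926^2·0.074^1 = 0.190360
C(3,3)·0.926^3·0.074^0 = 0.794023
Sum = 0.9844

0.9844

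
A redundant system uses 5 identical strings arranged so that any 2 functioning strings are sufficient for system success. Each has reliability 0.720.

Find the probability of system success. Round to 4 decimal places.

0.9762

R = Σ_{i=2}^{5} C(5,i) p^i (1−p)^{5−i} with p = 0.720
C(5,2)·0.720^2·0.280^3 = 0.113799
C(5,3)·0.720^3·0.280^2 = 0.292626
C(5,4)·0.720^4·0.280^1 = 0.376234
C(5,5)·0.720^5·0.280^0 = 0.193492
Sum = 0.9762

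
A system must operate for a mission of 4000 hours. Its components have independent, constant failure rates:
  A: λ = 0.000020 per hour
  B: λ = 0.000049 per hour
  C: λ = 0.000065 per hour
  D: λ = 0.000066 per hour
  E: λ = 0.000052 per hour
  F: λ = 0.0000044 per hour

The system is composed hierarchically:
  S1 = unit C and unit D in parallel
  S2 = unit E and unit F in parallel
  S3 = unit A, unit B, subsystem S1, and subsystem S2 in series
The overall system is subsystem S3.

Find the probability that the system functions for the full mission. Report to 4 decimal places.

R(A) = exp(−0.000020 × 4000) = 0.923116
R(B) = exp(−0.000049 × 4000) = 0.822012
R(C) = exp(−0.000065 × 4000) = 0.771052
R(D) = exp(−0.000066 × 4000) = 0.767974
R(E) = exp(−0.000052 × 4000) = 0.812207
R(F) = exp(−0.0000044 × 4000) = 0.982554
Parallel (C and D): 1 − (1 − 0.771052)(1 − 0.767974) = 0.946878
Parallel (E and F): 1 − (1 − 0.812207)(1 − 0.982554) = 0.996724
Series (A, B, [0.946878], and [0.996724]): 0.923116 × 0.822012 × 0.946878 × 0.996724 = 0.7161

0.7161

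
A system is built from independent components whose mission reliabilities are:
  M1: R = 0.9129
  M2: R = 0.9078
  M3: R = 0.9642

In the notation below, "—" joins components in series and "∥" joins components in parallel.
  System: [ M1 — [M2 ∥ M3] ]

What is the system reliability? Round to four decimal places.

Parallel (M2 and M3): 1 − (1 − 0.907800)(1 − 0.964200) = 0.996699
Series (M1 and [0.996699]): 0.912900 × 0.996699 = 0.9099

0.9099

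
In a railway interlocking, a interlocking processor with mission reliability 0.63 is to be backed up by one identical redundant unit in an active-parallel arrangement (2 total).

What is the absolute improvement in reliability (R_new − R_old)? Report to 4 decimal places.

0.2331

R_before = 0.63
R_after = 1 − (1 − 0.63)^2 = 0.8631
ΔR = 0.8631 − 0.63 = 0.2331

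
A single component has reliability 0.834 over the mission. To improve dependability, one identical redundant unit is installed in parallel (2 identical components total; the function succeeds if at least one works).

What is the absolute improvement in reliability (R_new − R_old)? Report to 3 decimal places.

0.138

R_before = 0.834
R_after = 1 − (1 − 0.834)^2 = 0.972
ΔR = 0.972 − 0.834 = 0.138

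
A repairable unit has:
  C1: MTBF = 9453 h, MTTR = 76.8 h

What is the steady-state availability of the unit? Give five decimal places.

0.99194

A(C1) = MTBF/(MTBF+MTTR) = 9453/(9453+76.8) = 0.99194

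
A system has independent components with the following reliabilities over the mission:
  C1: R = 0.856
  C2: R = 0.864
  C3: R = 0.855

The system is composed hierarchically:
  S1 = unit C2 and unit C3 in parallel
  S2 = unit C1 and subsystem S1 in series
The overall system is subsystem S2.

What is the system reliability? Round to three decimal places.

Parallel (C2 and C3): 1 − (1 − 0.86400)(1 − 0.85500) = 0.98028
Series (C1 and [0.98028]): 0.85600 × 0.98028 = 0.839

0.839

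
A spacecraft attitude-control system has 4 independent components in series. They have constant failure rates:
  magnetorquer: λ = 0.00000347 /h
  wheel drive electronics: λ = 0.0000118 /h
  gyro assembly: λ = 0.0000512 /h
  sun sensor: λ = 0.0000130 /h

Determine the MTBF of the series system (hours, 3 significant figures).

12600

Series of exponential components: λ_sys = Σ λ_i
λ_sys = 0.00000347 + 0.0000118 + 0.0000512 + 0.0000130 = 7.9470e-05 /h
MTBF = 1 / λ_sys = 12600 h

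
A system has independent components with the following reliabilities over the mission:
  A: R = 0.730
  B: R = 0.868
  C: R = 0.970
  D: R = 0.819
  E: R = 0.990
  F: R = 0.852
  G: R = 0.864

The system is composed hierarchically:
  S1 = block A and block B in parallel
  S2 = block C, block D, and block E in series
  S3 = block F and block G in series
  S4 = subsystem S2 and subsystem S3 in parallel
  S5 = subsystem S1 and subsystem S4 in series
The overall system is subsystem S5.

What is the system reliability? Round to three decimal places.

0.910

Parallel (A and B): 1 − (1 − 0.73000)(1 − 0.86800) = 0.96436
Series (C, D, and E): 0.97000 × 0.81900 × 0.99000 = 0.78649
Series (F and G): 0.85200 × 0.86400 = 0.73613
Parallel ([0.78649] and [0.73613]): 1 − (1 − 0.78649)(1 − 0.73613) = 0.94366
Series ([0.96436] and [0.94366]): 0.96436 × 0.94366 = 0.910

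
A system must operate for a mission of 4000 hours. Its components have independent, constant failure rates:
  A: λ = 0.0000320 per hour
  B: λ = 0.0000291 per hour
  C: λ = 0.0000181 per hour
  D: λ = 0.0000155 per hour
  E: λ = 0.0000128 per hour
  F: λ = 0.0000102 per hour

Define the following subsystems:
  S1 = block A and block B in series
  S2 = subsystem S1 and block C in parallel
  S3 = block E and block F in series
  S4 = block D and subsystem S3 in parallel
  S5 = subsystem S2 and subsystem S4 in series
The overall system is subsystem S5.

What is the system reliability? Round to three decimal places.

R(A) = exp(−0.0000320 × 4000) = 0.87985
R(B) = exp(−0.0000291 × 4000) = 0.89012
R(C) = exp(−0.0000181 × 4000) = 0.93016
R(D) = exp(−0.0000155 × 4000) = 0.93988
R(E) = exp(−0.0000128 × 4000) = 0.95009
R(F) = exp(−0.0000102 × 4000) = 0.96002
Series (A and B): 0.87985 × 0.89012 = 0.78317
Parallel ([0.78317] and C): 1 − (1 − 0.78317)(1 − 0.93016) = 0.98486
Series (E and F): 0.95009 × 0.96002 = 0.91211
Parallel (D and [0.91211]): 1 − (1 − 0.93988)(1 − 0.91211) = 0.99472
Series ([0.98486] and [0.99472]): 0.98486 × 0.99472 = 0.980

0.980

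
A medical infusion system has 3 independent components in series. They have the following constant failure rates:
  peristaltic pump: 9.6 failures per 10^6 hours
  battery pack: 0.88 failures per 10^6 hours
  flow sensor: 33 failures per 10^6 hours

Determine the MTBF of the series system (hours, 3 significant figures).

23000

Series of exponential components: λ_sys = Σ λ_i
λ_sys = 0.0000096 + 0.00000088 + 0.000033 = 4.3480e-05 /h
MTBF = 1 / λ_sys = 23000 h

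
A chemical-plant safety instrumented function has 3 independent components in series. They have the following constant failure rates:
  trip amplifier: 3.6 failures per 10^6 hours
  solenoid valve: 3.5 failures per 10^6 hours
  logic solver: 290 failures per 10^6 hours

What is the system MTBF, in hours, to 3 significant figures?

3370

Series of exponential components: λ_sys = Σ λ_i
λ_sys = 0.0000036 + 0.0000035 + 0.00029 = 2.9710e-04 /h
MTBF = 1 / λ_sys = 3370 h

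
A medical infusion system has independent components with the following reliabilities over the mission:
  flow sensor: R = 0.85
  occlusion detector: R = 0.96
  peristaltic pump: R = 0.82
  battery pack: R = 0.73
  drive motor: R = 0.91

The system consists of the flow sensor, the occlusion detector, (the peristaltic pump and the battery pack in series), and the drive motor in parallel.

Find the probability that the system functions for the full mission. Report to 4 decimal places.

Series (peristaltic pump and battery pack): 0.820000 × 0.730000 = 0.598600
Parallel (flow sensor, occlusion detector, [0.598600], and drive motor): 1 − (1 − 0.850000)(1 − 0.960000)(1 − 0.598600)(1 − 0.910000) = 0.9998

0.9998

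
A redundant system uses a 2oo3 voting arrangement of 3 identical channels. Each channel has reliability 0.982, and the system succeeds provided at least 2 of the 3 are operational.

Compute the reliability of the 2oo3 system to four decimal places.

R = Σ_{i=2}^{3} C(3,i) p^i (1−p)^{3−i} with p = 0.982
C(3,2)·0.982^2·0.018^1 = 0.052073
C(3,3)·0.982^3·0.018^0 = 0.946966
Sum = 0.9990

0.9990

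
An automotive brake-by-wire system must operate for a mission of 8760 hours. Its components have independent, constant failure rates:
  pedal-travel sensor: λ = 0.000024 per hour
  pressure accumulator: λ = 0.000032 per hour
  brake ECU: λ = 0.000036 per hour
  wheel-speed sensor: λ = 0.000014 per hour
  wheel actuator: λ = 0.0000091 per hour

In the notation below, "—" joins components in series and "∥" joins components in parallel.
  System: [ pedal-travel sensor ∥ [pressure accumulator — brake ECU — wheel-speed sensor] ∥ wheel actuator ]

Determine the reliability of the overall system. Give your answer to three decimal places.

0.993

R(pedal-travel sensor) = exp(−0.000024 × 8760) = 0.81039
R(pressure accumulator) = exp(−0.000032 × 8760) = 0.75554
R(brake ECU) = exp(−0.000036 × 8760) = 0.72953
R(wheel-speed sensor) = exp(−0.000014 × 8760) = 0.88458
R(wheel actuator) = exp(−0.0000091 × 8760) = 0.92338
Series (pressure accumulator, brake ECU, and wheel-speed sensor): 0.75554 × 0.72953 × 0.88458 = 0.48757
Parallel (pedal-travel sensor, [0.48757], and wheel actuator): 1 − (1 − 0.81039)(1 − 0.48757)(1 − 0.92338) = 0.993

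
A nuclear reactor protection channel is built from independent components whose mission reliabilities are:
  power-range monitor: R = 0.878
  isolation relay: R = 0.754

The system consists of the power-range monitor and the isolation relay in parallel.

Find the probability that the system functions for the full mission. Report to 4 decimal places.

0.9700

Parallel (power-range monitor and isolation relay): 1 − (1 − 0.878000)(1 − 0.754000) = 0.9700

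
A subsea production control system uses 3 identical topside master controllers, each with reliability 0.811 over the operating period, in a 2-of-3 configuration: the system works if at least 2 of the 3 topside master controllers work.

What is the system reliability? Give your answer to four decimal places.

R = Σ_{i=2}^{3} C(3,i) p^i (1−p)^{3−i} with p = 0.811
C(3,2)·0.811^2·0.189^1 = 0.372928
C(3,3)·0.811^3·0.189^0 = 0.533412
Sum = 0.9063

0.9063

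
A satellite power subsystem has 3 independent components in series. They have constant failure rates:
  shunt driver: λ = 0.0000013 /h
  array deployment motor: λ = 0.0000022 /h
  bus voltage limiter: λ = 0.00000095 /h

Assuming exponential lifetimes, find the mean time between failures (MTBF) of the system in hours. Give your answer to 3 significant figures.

Series of exponential components: λ_sys = Σ λ_i
λ_sys = 0.0000013 + 0.0000022 + 0.00000095 = 4.4500e-06 /h
MTBF = 1 / λ_sys = 225000 h

225000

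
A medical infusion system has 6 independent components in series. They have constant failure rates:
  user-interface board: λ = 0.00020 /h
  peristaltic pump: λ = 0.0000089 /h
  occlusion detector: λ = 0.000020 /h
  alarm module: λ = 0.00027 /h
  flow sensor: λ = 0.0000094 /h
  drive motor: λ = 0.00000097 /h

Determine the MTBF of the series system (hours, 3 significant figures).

1960

Series of exponential components: λ_sys = Σ λ_i
λ_sys = 0.00020 + 0.0000089 + 0.000020 + 0.00027 + 0.0000094 + 0.00000097 = 5.0927e-04 /h
MTBF = 1 / λ_sys = 1960 h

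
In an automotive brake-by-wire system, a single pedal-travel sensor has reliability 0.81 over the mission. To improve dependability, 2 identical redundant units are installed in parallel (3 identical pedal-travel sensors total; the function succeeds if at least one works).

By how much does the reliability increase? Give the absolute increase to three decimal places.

0.183

R_before = 0.81
R_after = 1 − (1 − 0.81)^3 = 0.993
ΔR = 0.993 − 0.81 = 0.183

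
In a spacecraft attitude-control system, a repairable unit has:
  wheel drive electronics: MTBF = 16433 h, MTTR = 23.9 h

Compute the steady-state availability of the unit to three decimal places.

A(wheel drive electronics) = MTBF/(MTBF+MTTR) = 16433/(16433+23.9) = 0.999

0.999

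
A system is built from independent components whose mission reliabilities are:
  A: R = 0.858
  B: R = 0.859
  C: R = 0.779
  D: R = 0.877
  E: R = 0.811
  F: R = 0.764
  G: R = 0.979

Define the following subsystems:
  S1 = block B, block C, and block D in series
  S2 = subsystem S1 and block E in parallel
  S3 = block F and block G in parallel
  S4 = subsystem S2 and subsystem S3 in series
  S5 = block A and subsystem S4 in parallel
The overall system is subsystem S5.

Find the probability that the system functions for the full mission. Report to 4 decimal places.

Series (B, C, and D): 0.859000 × 0.779000 × 0.877000 = 0.586854
Parallel ([0.586854] and E): 1 − (1 − 0.586854)(1 − 0.811000) = 0.921915
Parallel (F and G): 1 − (1 − 0.764000)(1 − 0.979000) = 0.995044
Series ([0.921915] and [0.995044]): 0.921915 × 0.995044 = 0.917346
Parallel (A and [0.917346]): 1 − (1 − 0.858000)(1 − 0.917346) = 0.9883

0.9883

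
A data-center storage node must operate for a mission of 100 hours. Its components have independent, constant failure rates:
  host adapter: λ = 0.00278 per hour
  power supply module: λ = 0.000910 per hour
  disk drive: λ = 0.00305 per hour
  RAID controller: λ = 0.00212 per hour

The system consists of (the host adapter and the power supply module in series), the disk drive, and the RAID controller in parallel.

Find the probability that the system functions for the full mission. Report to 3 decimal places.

R(host adapter) = exp(−0.00278 × 100) = 0.75730
R(power supply module) = exp(−0.000910 × 100) = 0.91302
R(disk drive) = exp(−0.00305 × 100) = 0.73712
R(RAID controller) = exp(−0.00212 × 100) = 0.80896
Series (host adapter and power supply module): 0.75730 × 0.91302 = 0.69143
Parallel ([0.69143], disk drive, and RAID controller): 1 − (1 − 0.69143)(1 − 0.73712)(1 − 0.80896) = 0.985

0.985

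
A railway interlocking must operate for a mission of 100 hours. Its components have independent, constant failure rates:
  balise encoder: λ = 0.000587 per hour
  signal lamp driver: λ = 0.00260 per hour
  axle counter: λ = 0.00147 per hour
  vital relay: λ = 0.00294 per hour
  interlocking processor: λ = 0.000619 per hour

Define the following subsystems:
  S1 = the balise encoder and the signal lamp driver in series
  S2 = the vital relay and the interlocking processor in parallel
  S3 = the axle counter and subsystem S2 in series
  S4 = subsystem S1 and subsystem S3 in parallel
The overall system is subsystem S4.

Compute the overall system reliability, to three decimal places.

0.959

R(balise encoder) = exp(−0.000587 × 100) = 0.94299
R(signal lamp driver) = exp(−0.00260 × 100) = 0.77105
R(axle counter) = exp(−0.00147 × 100) = 0.86329
R(vital relay) = exp(−0.00294 × 100) = 0.74528
R(interlocking processor) = exp(−0.000619 × 100) = 0.93998
Series (balise encoder and signal lamp driver): 0.94299 × 0.77105 = 0.72709
Parallel (vital relay and interlocking processor): 1 − (1 − 0.74528)(1 − 0.93998) = 0.98471
Series (axle counter and [0.98471]): 0.86329 × 0.98471 = 0.85009
Parallel ([0.72709] and [0.85009]): 1 − (1 − 0.72709)(1 − 0.85009) = 0.959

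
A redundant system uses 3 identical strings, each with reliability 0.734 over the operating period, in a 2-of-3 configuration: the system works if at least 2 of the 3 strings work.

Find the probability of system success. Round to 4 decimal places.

0.8254

R = Σ_{i=2}^{3} C(3,i) p^i (1−p)^{3−i} with p = 0.734
C(3,2)·0.734^2·0.266^1 = 0.429927
C(3,3)·0.734^3·0.266^0 = 0.395447
Sum = 0.8254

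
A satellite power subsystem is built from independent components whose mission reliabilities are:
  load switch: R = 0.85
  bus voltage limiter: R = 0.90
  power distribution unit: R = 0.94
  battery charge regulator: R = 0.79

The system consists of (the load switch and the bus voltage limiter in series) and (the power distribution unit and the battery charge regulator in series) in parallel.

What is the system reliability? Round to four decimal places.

Series (load switch and bus voltage limiter): 0.850000 × 0.900000 = 0.765000
Series (power distribution unit and battery charge regulator): 0.940000 × 0.790000 = 0.742600
Parallel ([0.765000] and [0.742600]): 1 − (1 − 0.765000)(1 − 0.742600) = 0.9395

0.9395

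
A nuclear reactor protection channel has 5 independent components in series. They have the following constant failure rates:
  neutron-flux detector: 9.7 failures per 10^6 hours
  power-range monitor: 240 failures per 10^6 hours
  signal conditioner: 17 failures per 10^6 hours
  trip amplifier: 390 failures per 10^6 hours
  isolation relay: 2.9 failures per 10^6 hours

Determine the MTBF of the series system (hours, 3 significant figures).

1520

Series of exponential components: λ_sys = Σ λ_i
λ_sys = 0.0000097 + 0.00024 + 0.000017 + 0.00039 + 0.0000029 = 6.5960e-04 /h
MTBF = 1 / λ_sys = 1520 h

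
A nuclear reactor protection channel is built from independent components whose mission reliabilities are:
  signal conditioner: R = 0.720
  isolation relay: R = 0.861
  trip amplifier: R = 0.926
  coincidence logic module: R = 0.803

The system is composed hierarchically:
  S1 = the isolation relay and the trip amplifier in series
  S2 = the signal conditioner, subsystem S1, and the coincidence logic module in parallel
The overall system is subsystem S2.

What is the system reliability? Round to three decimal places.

0.989

Series (isolation relay and trip amplifier): 0.86100 × 0.92600 = 0.79729
Parallel (signal conditioner, [0.79729], and coincidence logic module): 1 − (1 − 0.72000)(1 − 0.79729)(1 − 0.80300) = 0.989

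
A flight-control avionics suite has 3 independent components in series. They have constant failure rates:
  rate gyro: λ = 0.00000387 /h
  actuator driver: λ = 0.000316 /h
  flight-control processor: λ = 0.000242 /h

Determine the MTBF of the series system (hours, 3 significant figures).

Series of exponential components: λ_sys = Σ λ_i
λ_sys = 0.00000387 + 0.000316 + 0.000242 = 5.6187e-04 /h
MTBF = 1 / λ_sys = 1780 h

1780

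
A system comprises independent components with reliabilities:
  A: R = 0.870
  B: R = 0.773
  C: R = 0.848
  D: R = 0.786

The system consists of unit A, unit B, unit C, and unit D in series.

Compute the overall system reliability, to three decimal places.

0.448

Series (A, B, C, and D): 0.87000 × 0.77300 × 0.84800 × 0.78600 = 0.448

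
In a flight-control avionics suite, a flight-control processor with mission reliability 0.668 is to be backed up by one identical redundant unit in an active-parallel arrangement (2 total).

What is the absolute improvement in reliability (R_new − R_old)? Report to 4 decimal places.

0.2218

R_before = 0.668
R_after = 1 − (1 − 0.668)^2 = 0.8898
ΔR = 0.8898 − 0.668 = 0.2218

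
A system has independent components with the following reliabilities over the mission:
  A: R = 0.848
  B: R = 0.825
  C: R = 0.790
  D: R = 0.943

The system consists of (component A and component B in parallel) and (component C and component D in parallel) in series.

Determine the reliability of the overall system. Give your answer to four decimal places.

0.9617

Parallel (A and B): 1 − (1 − 0.848000)(1 − 0.825000) = 0.973400
Parallel (C and D): 1 − (1 − 0.790000)(1 − 0.943000) = 0.988030
Series ([0.973400] and [0.988030]): 0.973400 × 0.988030 = 0.9617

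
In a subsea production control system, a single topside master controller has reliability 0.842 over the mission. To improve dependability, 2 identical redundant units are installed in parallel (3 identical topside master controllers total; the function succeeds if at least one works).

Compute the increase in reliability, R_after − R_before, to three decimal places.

0.154

R_before = 0.842
R_after = 1 − (1 − 0.842)^3 = 0.996
ΔR = 0.996 − 0.842 = 0.154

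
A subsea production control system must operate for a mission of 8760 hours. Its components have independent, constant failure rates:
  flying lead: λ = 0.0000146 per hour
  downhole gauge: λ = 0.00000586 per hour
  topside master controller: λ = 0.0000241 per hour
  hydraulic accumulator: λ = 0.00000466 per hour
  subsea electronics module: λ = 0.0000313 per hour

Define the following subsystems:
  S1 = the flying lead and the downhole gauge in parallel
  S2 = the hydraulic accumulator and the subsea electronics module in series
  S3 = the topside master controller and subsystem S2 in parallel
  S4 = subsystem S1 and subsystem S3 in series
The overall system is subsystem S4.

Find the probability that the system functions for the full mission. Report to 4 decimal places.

R(flying lead) = exp(−0.0000146 × 8760) = 0.879945
R(downhole gauge) = exp(−0.00000586 × 8760) = 0.949962
R(topside master controller) = exp(−0.0000241 × 8760) = 0.809680
R(hydraulic accumulator) = exp(−0.00000466 × 8760) = 0.960000
R(subsea electronics module) = exp(−0.0000313 × 8760) = 0.760189
Parallel (flying lead and downhole gauge): 1 − (1 − 0.879945)(1 − 0.949962) = 0.993993
Series (hydraulic accumulator and subsea electronics module): 0.960000 × 0.760189 = 0.729781
Parallel (topside master controller and [0.729781]): 1 − (1 − 0.809680)(1 − 0.729781) = 0.948572
Series ([0.993993] and [0.948572]): 0.993993 × 0.948572 = 0.9429

0.9429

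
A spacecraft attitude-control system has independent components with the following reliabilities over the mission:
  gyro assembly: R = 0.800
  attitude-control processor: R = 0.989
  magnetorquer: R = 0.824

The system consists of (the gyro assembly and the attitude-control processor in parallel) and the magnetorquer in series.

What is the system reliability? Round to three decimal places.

0.822

Parallel (gyro assembly and attitude-control processor): 1 − (1 − 0.80000)(1 − 0.98900) = 0.99780
Series ([0.99780] and magnetorquer): 0.99780 × 0.82400 = 0.822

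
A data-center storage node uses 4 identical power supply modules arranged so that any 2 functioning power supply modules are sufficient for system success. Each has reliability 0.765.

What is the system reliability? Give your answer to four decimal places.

R = Σ_{i=2}^{4} C(4,i) p^i (1−p)^{4−i} with p = 0.765
C(4,2)·0.765^2·0.235^2 = 0.193914
C(4,3)·0.765^3·0.235^1 = 0.420835
C(4,4)·0.765^4·0.235^0 = 0.342488
Sum = 0.9572

0.9572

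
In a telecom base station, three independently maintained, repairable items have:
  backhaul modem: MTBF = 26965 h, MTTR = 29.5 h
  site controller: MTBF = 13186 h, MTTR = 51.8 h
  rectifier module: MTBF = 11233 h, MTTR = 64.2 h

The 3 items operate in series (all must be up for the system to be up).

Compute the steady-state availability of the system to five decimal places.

A(backhaul modem) = MTBF/(MTBF+MTTR) = 26965/(26965+29.5) = 0.998907
A(site controller) = MTBF/(MTBF+MTTR) = 13186/(13186+51.8) = 0.996087
A(rectifier module) = MTBF/(MTBF+MTTR) = 11233/(11233+64.2) = 0.994317
Series availability: 0.998907 × 0.996087 × 0.994317 = 0.98934

0.98934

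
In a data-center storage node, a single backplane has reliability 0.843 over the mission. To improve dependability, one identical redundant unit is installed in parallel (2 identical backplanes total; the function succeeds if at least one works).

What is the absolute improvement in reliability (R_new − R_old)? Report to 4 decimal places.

0.1324

R_before = 0.843
R_after = 1 − (1 − 0.843)^2 = 0.9754
ΔR = 0.9754 − 0.843 = 0.1324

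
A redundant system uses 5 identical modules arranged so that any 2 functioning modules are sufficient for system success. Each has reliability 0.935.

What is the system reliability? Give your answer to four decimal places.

R = Σ_{i=2}^{5} C(5,i) p^i (1−p)^{5−i} with p = 0.935
C(5,2)·0.935^2·0.065^3 = 0.002401
C(5,3)·0.935^3·0.065^2 = 0.034535
C(5,4)·0.935^4·0.065^1 = 0.248388
C(5,5)·0.935^5·0.065^0 = 0.714592
Sum = 0.9999

0.9999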